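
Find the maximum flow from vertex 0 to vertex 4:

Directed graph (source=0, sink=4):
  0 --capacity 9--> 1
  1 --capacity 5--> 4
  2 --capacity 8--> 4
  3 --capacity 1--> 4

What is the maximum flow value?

Computing max flow:
  Flow on (0->1): 5/9
  Flow on (1->4): 5/5
Maximum flow = 5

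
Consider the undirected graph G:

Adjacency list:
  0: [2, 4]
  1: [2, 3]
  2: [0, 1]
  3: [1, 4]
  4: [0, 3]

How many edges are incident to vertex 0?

Vertex 0 has neighbors [2, 4], so deg(0) = 2.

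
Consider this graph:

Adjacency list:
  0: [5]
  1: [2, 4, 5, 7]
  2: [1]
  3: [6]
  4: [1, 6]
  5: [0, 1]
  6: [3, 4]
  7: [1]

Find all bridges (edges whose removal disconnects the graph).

A bridge is an edge whose removal increases the number of connected components.
Bridges found: (0,5), (1,2), (1,4), (1,5), (1,7), (3,6), (4,6)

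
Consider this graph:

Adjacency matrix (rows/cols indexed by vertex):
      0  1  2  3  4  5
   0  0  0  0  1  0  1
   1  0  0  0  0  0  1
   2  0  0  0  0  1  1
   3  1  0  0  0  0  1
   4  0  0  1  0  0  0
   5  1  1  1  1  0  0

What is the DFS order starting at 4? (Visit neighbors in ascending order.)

DFS from vertex 4 (neighbors processed in ascending order):
Visit order: 4, 2, 5, 0, 3, 1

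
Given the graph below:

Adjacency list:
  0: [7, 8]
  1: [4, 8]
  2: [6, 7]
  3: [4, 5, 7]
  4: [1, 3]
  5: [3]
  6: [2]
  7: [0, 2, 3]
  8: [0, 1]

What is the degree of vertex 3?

Vertex 3 has neighbors [4, 5, 7], so deg(3) = 3.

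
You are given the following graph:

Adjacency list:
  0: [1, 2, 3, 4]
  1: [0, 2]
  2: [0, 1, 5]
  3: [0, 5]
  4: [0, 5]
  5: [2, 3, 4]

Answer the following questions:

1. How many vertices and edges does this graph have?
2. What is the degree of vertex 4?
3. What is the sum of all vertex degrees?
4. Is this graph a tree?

Count: 6 vertices, 8 edges.
Vertex 4 has neighbors [0, 5], degree = 2.
Handshaking lemma: 2 * 8 = 16.
A tree on 6 vertices has 5 edges. This graph has 8 edges (3 extra). Not a tree.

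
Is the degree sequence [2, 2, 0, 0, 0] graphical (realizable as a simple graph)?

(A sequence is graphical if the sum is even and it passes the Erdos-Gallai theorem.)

Sum of degrees = 4. Sum is even but fails Erdos-Gallai. The sequence is NOT graphical.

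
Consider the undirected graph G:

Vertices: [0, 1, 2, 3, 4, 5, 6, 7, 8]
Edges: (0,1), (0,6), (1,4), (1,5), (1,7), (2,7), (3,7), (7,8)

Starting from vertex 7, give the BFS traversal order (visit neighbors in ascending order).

BFS from vertex 7 (neighbors processed in ascending order):
Visit order: 7, 1, 2, 3, 8, 0, 4, 5, 6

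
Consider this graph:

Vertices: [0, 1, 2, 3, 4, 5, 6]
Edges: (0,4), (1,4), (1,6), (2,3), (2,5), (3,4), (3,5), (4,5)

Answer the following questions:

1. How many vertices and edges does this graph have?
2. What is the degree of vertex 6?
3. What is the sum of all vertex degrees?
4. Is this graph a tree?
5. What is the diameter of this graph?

Count: 7 vertices, 8 edges.
Vertex 6 has neighbors [1], degree = 1.
Handshaking lemma: 2 * 8 = 16.
A tree on 7 vertices has 6 edges. This graph has 8 edges (2 extra). Not a tree.
Diameter (longest shortest path) = 4.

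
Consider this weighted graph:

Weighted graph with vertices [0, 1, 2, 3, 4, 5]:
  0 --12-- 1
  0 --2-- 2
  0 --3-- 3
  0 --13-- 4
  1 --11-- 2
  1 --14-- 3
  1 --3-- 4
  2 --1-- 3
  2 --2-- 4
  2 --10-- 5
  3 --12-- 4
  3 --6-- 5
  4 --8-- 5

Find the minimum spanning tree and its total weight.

Applying Kruskal's algorithm (sort edges by weight, add if no cycle):
  Add (2,3) w=1
  Add (0,2) w=2
  Add (2,4) w=2
  Skip (0,3) w=3 (creates cycle)
  Add (1,4) w=3
  Add (3,5) w=6
  Skip (4,5) w=8 (creates cycle)
  Skip (2,5) w=10 (creates cycle)
  Skip (1,2) w=11 (creates cycle)
  Skip (0,1) w=12 (creates cycle)
  Skip (3,4) w=12 (creates cycle)
  Skip (0,4) w=13 (creates cycle)
  Skip (1,3) w=14 (creates cycle)
MST weight = 14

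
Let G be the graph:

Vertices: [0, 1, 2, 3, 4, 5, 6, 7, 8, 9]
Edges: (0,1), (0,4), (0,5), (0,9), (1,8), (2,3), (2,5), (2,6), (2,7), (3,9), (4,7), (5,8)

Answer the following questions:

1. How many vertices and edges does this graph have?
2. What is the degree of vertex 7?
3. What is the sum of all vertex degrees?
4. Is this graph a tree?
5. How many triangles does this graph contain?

Count: 10 vertices, 12 edges.
Vertex 7 has neighbors [2, 4], degree = 2.
Handshaking lemma: 2 * 12 = 24.
A tree on 10 vertices has 9 edges. This graph has 12 edges (3 extra). Not a tree.
Number of triangles = 0.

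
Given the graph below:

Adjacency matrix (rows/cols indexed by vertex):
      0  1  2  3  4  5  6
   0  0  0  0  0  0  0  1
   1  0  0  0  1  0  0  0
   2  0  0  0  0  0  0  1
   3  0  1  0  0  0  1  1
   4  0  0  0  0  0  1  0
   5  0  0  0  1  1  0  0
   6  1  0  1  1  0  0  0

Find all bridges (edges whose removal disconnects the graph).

A bridge is an edge whose removal increases the number of connected components.
Bridges found: (0,6), (1,3), (2,6), (3,5), (3,6), (4,5)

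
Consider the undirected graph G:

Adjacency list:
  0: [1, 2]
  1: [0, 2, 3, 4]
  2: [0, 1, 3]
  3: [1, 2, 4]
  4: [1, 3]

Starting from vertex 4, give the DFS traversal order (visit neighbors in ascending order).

DFS from vertex 4 (neighbors processed in ascending order):
Visit order: 4, 1, 0, 2, 3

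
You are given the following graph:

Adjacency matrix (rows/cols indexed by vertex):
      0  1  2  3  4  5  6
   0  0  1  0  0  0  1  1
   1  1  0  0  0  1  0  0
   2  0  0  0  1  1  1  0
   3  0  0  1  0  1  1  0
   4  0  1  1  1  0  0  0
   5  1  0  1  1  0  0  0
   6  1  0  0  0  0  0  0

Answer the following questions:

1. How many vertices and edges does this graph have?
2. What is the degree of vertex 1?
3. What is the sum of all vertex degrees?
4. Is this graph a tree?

Count: 7 vertices, 9 edges.
Vertex 1 has neighbors [0, 4], degree = 2.
Handshaking lemma: 2 * 9 = 18.
A tree on 7 vertices has 6 edges. This graph has 9 edges (3 extra). Not a tree.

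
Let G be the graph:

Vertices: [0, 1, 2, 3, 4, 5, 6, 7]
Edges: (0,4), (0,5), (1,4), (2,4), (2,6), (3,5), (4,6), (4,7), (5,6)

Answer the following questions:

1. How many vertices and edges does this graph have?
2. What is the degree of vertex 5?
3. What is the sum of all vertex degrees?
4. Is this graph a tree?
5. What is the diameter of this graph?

Count: 8 vertices, 9 edges.
Vertex 5 has neighbors [0, 3, 6], degree = 3.
Handshaking lemma: 2 * 9 = 18.
A tree on 8 vertices has 7 edges. This graph has 9 edges (2 extra). Not a tree.
Diameter (longest shortest path) = 4.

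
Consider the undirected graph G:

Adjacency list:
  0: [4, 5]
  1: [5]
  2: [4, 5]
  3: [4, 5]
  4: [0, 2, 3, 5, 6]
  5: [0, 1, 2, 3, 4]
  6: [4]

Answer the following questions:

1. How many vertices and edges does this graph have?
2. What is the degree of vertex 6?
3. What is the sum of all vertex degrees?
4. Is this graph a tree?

Count: 7 vertices, 9 edges.
Vertex 6 has neighbors [4], degree = 1.
Handshaking lemma: 2 * 9 = 18.
A tree on 7 vertices has 6 edges. This graph has 9 edges (3 extra). Not a tree.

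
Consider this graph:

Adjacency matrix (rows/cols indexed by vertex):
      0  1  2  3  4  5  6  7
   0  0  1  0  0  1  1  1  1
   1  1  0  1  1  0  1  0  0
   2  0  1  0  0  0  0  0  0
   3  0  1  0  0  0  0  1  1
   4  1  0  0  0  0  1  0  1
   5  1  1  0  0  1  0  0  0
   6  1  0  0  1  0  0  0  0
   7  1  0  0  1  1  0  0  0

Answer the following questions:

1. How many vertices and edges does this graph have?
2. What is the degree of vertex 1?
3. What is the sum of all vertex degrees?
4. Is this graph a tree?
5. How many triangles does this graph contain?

Count: 8 vertices, 12 edges.
Vertex 1 has neighbors [0, 2, 3, 5], degree = 4.
Handshaking lemma: 2 * 12 = 24.
A tree on 8 vertices has 7 edges. This graph has 12 edges (5 extra). Not a tree.
Number of triangles = 3.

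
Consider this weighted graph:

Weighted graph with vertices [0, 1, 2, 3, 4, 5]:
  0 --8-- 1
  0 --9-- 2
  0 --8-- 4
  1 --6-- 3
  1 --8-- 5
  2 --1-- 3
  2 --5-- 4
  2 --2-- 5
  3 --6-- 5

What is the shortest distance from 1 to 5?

Using Dijkstra's algorithm from vertex 1:
Shortest path: 1 -> 5
Total weight: 8 = 8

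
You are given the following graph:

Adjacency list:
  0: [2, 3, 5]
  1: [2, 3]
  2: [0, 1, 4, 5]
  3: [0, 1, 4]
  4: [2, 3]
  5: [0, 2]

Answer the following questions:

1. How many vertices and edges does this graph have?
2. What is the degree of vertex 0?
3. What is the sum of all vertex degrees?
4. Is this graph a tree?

Count: 6 vertices, 8 edges.
Vertex 0 has neighbors [2, 3, 5], degree = 3.
Handshaking lemma: 2 * 8 = 16.
A tree on 6 vertices has 5 edges. This graph has 8 edges (3 extra). Not a tree.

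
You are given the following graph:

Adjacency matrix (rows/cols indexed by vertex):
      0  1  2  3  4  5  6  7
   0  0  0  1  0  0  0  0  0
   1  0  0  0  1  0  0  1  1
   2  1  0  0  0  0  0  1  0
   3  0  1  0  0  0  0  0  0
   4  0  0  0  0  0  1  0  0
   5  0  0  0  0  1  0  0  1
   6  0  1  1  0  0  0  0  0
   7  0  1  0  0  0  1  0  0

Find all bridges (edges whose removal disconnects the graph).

A bridge is an edge whose removal increases the number of connected components.
Bridges found: (0,2), (1,3), (1,6), (1,7), (2,6), (4,5), (5,7)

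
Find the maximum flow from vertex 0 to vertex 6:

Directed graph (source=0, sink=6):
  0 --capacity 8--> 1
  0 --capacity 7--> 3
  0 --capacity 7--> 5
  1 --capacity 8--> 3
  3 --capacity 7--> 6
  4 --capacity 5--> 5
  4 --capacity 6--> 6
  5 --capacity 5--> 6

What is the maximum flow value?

Computing max flow:
  Flow on (0->1): 7/8
  Flow on (0->5): 5/7
  Flow on (1->3): 7/8
  Flow on (3->6): 7/7
  Flow on (5->6): 5/5
Maximum flow = 12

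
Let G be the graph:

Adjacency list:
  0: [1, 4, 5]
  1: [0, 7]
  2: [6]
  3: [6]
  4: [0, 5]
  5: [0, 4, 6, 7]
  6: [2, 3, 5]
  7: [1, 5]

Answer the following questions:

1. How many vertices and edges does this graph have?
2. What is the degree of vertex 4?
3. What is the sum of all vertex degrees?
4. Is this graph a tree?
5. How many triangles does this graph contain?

Count: 8 vertices, 9 edges.
Vertex 4 has neighbors [0, 5], degree = 2.
Handshaking lemma: 2 * 9 = 18.
A tree on 8 vertices has 7 edges. This graph has 9 edges (2 extra). Not a tree.
Number of triangles = 1.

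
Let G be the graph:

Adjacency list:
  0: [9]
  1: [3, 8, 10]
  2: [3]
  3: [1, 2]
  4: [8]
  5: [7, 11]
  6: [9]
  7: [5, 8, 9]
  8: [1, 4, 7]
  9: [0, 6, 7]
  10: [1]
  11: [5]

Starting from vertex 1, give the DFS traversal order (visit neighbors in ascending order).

DFS from vertex 1 (neighbors processed in ascending order):
Visit order: 1, 3, 2, 8, 4, 7, 5, 11, 9, 0, 6, 10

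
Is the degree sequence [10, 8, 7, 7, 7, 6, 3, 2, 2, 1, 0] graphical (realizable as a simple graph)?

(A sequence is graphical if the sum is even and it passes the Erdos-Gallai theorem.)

Sum of degrees = 53. Sum is odd, so the sequence is NOT graphical.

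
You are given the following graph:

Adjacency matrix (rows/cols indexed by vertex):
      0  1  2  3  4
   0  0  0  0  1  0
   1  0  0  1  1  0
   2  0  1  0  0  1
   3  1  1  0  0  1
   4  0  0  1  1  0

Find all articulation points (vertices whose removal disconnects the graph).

An articulation point is a vertex whose removal disconnects the graph.
Articulation points: [3]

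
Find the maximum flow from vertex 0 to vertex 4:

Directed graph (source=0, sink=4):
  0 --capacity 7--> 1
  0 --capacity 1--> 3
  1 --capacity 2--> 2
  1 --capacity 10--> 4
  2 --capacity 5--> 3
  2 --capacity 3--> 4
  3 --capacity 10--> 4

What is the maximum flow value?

Computing max flow:
  Flow on (0->1): 7/7
  Flow on (0->3): 1/1
  Flow on (1->4): 7/10
  Flow on (3->4): 1/10
Maximum flow = 8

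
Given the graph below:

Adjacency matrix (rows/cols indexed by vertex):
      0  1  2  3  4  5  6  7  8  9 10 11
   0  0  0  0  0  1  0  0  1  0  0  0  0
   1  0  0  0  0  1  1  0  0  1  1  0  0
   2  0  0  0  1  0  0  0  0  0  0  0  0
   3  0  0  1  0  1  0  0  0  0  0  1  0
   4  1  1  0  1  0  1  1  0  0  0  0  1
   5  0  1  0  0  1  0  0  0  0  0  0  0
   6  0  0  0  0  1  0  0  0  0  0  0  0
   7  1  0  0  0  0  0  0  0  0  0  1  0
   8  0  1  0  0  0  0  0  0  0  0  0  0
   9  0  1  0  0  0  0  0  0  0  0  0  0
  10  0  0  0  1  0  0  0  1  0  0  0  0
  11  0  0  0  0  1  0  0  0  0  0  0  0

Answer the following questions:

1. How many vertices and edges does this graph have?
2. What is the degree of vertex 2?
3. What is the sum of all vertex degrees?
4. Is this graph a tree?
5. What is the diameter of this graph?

Count: 12 vertices, 13 edges.
Vertex 2 has neighbors [3], degree = 1.
Handshaking lemma: 2 * 13 = 26.
A tree on 12 vertices has 11 edges. This graph has 13 edges (2 extra). Not a tree.
Diameter (longest shortest path) = 4.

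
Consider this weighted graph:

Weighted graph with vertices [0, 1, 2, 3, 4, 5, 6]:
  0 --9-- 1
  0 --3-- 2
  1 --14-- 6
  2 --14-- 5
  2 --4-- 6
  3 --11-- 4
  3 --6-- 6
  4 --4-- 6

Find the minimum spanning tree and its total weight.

Applying Kruskal's algorithm (sort edges by weight, add if no cycle):
  Add (0,2) w=3
  Add (2,6) w=4
  Add (4,6) w=4
  Add (3,6) w=6
  Add (0,1) w=9
  Skip (3,4) w=11 (creates cycle)
  Skip (1,6) w=14 (creates cycle)
  Add (2,5) w=14
MST weight = 40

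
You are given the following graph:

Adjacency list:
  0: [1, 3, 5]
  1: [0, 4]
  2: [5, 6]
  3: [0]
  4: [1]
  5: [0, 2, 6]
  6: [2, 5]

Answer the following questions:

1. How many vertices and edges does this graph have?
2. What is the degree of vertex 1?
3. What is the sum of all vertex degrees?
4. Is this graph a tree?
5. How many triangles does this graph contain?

Count: 7 vertices, 7 edges.
Vertex 1 has neighbors [0, 4], degree = 2.
Handshaking lemma: 2 * 7 = 14.
A tree on 7 vertices has 6 edges. This graph has 7 edges (1 extra). Not a tree.
Number of triangles = 1.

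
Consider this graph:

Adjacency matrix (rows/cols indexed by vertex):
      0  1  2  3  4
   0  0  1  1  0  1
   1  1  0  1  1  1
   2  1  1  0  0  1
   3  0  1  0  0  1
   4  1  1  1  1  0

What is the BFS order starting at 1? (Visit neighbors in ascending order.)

BFS from vertex 1 (neighbors processed in ascending order):
Visit order: 1, 0, 2, 3, 4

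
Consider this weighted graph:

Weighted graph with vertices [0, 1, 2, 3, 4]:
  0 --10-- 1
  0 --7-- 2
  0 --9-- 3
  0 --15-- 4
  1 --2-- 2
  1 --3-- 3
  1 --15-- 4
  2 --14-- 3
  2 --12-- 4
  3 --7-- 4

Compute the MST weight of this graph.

Applying Kruskal's algorithm (sort edges by weight, add if no cycle):
  Add (1,2) w=2
  Add (1,3) w=3
  Add (0,2) w=7
  Add (3,4) w=7
  Skip (0,3) w=9 (creates cycle)
  Skip (0,1) w=10 (creates cycle)
  Skip (2,4) w=12 (creates cycle)
  Skip (2,3) w=14 (creates cycle)
  Skip (0,4) w=15 (creates cycle)
  Skip (1,4) w=15 (creates cycle)
MST weight = 19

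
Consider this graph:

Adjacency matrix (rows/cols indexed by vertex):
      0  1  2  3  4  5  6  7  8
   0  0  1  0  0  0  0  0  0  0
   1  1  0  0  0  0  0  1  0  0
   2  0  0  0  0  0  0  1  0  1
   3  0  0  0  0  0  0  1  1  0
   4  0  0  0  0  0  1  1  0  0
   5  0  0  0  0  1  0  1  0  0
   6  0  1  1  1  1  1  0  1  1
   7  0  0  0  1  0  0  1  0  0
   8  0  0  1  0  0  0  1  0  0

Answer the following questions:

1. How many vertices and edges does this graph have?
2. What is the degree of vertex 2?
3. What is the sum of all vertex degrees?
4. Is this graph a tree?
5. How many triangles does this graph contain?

Count: 9 vertices, 11 edges.
Vertex 2 has neighbors [6, 8], degree = 2.
Handshaking lemma: 2 * 11 = 22.
A tree on 9 vertices has 8 edges. This graph has 11 edges (3 extra). Not a tree.
Number of triangles = 3.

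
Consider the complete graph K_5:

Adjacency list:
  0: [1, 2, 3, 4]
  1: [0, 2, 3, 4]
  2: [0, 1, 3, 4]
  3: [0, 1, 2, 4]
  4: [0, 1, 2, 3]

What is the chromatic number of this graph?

In K_5, every vertex is adjacent to every other vertex.
Each vertex needs a unique color.
Chromatic number = 5.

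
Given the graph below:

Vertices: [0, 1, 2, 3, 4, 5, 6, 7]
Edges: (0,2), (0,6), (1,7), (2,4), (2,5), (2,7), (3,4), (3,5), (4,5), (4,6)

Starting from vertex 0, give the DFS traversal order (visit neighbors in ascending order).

DFS from vertex 0 (neighbors processed in ascending order):
Visit order: 0, 2, 4, 3, 5, 6, 7, 1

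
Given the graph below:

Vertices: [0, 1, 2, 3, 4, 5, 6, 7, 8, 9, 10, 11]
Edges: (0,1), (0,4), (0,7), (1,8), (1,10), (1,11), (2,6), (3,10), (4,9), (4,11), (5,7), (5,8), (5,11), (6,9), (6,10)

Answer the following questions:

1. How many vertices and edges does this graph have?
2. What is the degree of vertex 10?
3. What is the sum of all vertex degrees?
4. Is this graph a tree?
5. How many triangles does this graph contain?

Count: 12 vertices, 15 edges.
Vertex 10 has neighbors [1, 3, 6], degree = 3.
Handshaking lemma: 2 * 15 = 30.
A tree on 12 vertices has 11 edges. This graph has 15 edges (4 extra). Not a tree.
Number of triangles = 0.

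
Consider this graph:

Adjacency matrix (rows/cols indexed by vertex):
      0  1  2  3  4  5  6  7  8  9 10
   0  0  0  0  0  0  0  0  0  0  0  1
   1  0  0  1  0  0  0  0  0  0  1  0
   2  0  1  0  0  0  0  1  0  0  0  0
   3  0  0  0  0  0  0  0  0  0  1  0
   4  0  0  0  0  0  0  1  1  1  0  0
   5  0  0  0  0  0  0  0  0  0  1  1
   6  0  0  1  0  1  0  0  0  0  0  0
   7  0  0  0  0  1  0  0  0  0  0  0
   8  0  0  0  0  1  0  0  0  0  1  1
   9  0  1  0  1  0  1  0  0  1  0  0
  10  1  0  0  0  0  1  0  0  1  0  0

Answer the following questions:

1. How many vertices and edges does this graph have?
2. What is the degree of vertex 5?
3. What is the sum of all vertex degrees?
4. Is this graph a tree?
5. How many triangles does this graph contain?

Count: 11 vertices, 12 edges.
Vertex 5 has neighbors [9, 10], degree = 2.
Handshaking lemma: 2 * 12 = 24.
A tree on 11 vertices has 10 edges. This graph has 12 edges (2 extra). Not a tree.
Number of triangles = 0.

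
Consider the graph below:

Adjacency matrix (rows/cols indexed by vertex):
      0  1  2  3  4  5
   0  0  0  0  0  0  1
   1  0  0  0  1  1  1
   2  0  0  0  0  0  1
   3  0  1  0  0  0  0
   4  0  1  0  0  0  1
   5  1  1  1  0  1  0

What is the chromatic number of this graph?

The graph has a maximum clique of size 3 (lower bound on chromatic number).
A valid 3-coloring: {0: 1, 1: 1, 2: 1, 3: 0, 4: 2, 5: 0}.
Chromatic number = 3.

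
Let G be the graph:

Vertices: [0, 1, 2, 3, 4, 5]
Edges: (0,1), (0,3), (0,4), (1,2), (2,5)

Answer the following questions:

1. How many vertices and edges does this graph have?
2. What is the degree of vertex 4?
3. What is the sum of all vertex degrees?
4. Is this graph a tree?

Count: 6 vertices, 5 edges.
Vertex 4 has neighbors [0], degree = 1.
Handshaking lemma: 2 * 5 = 10.
A graph is a tree iff it is connected and has exactly n-1 edges. This graph is connected (all 6 vertices in one component) and has 6-1 = 5 edges. It is a tree.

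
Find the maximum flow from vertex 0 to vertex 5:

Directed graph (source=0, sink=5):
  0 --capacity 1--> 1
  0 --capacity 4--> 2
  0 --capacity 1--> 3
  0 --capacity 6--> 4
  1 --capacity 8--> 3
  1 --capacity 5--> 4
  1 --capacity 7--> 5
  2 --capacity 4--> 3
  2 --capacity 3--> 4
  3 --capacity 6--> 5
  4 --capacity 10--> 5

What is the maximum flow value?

Computing max flow:
  Flow on (0->1): 1/1
  Flow on (0->2): 4/4
  Flow on (0->3): 1/1
  Flow on (0->4): 6/6
  Flow on (1->5): 1/7
  Flow on (2->3): 4/4
  Flow on (3->5): 5/6
  Flow on (4->5): 6/10
Maximum flow = 12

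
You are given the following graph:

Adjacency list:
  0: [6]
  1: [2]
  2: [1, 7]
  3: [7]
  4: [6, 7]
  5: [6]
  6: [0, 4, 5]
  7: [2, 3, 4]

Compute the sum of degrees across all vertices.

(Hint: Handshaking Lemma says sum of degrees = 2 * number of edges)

Count edges: 7 edges.
By Handshaking Lemma: sum of degrees = 2 * 7 = 14.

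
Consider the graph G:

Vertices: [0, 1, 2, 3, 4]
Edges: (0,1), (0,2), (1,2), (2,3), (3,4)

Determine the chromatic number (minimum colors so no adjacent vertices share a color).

The graph has a maximum clique of size 3 (lower bound on chromatic number).
A valid 3-coloring: {0: 1, 1: 2, 2: 0, 3: 1, 4: 0}.
Chromatic number = 3.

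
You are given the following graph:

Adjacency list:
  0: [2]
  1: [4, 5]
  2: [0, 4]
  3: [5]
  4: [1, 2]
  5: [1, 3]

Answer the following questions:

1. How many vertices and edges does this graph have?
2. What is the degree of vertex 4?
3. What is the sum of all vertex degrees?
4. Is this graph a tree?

Count: 6 vertices, 5 edges.
Vertex 4 has neighbors [1, 2], degree = 2.
Handshaking lemma: 2 * 5 = 10.
A graph is a tree iff it is connected and has exactly n-1 edges. This graph is connected (all 6 vertices in one component) and has 6-1 = 5 edges. It is a tree.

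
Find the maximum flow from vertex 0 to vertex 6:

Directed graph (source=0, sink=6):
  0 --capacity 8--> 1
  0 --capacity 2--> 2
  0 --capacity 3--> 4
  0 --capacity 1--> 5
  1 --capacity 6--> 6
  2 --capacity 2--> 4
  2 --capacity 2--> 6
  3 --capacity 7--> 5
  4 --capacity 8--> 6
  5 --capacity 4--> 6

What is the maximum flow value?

Computing max flow:
  Flow on (0->1): 6/8
  Flow on (0->2): 2/2
  Flow on (0->4): 3/3
  Flow on (0->5): 1/1
  Flow on (1->6): 6/6
  Flow on (2->6): 2/2
  Flow on (4->6): 3/8
  Flow on (5->6): 1/4
Maximum flow = 12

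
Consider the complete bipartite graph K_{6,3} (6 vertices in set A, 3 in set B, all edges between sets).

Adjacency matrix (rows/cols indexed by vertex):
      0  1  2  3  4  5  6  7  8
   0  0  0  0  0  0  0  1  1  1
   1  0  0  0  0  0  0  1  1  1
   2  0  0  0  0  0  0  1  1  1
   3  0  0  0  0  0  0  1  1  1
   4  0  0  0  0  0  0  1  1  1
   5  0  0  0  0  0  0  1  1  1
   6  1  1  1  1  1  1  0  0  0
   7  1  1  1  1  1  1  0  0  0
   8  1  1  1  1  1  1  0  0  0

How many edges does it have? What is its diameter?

K_{6,3} has 6 * 3 = 18 edges.
Any vertex reaches any opposite-side vertex in 1 step; same-side vertices reach in 2 steps via any opposite-side vertex.
Diameter = 2.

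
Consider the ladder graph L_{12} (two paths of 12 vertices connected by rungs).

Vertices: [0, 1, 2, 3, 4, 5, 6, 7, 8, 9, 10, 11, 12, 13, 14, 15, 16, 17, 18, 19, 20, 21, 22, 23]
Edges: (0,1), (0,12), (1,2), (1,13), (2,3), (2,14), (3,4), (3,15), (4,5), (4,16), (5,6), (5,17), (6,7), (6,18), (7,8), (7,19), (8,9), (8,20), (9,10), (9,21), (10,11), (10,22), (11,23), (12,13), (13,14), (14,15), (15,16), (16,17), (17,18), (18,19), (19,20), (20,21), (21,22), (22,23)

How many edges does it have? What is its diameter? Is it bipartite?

Ladder graph L_{12}: 12 rungs + 2 * (12-1) path edges = 12 + 22 = 34 edges.
Diameter = 12.
Ladder graphs are bipartite (alternating coloring along each path).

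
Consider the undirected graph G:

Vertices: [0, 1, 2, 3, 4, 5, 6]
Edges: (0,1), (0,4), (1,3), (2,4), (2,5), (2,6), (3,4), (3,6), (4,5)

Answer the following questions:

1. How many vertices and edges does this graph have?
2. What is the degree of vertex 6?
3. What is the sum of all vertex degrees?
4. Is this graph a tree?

Count: 7 vertices, 9 edges.
Vertex 6 has neighbors [2, 3], degree = 2.
Handshaking lemma: 2 * 9 = 18.
A tree on 7 vertices has 6 edges. This graph has 9 edges (3 extra). Not a tree.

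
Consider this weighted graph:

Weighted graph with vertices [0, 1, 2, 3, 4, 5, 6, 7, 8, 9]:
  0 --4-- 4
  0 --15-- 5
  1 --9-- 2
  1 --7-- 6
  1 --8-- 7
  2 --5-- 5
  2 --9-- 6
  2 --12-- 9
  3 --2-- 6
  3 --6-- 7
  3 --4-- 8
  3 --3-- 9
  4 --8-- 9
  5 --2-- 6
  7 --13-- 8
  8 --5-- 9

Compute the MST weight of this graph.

Applying Kruskal's algorithm (sort edges by weight, add if no cycle):
  Add (3,6) w=2
  Add (5,6) w=2
  Add (3,9) w=3
  Add (0,4) w=4
  Add (3,8) w=4
  Add (2,5) w=5
  Skip (8,9) w=5 (creates cycle)
  Add (3,7) w=6
  Add (1,6) w=7
  Skip (1,7) w=8 (creates cycle)
  Add (4,9) w=8
  Skip (1,2) w=9 (creates cycle)
  Skip (2,6) w=9 (creates cycle)
  Skip (2,9) w=12 (creates cycle)
  Skip (7,8) w=13 (creates cycle)
  Skip (0,5) w=15 (creates cycle)
MST weight = 41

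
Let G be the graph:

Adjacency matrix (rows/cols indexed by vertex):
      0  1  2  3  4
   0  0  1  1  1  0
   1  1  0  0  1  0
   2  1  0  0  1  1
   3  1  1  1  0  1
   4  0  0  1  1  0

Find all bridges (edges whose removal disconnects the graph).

No bridges found. The graph is 2-edge-connected (no single edge removal disconnects it).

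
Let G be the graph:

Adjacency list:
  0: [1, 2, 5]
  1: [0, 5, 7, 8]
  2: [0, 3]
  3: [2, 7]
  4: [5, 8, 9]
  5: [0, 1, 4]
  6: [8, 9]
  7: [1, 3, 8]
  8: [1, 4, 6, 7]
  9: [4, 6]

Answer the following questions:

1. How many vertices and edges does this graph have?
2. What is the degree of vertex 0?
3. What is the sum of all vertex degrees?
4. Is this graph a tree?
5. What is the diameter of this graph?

Count: 10 vertices, 14 edges.
Vertex 0 has neighbors [1, 2, 5], degree = 3.
Handshaking lemma: 2 * 14 = 28.
A tree on 10 vertices has 9 edges. This graph has 14 edges (5 extra). Not a tree.
Diameter (longest shortest path) = 4.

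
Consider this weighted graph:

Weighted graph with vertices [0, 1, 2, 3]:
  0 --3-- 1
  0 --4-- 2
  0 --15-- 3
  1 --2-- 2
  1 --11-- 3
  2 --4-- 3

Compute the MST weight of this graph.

Applying Kruskal's algorithm (sort edges by weight, add if no cycle):
  Add (1,2) w=2
  Add (0,1) w=3
  Skip (0,2) w=4 (creates cycle)
  Add (2,3) w=4
  Skip (1,3) w=11 (creates cycle)
  Skip (0,3) w=15 (creates cycle)
MST weight = 9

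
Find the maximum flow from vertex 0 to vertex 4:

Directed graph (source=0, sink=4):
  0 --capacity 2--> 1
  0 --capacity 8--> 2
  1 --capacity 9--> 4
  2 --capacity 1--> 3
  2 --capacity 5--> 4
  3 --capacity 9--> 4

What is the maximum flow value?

Computing max flow:
  Flow on (0->1): 2/2
  Flow on (0->2): 6/8
  Flow on (1->4): 2/9
  Flow on (2->3): 1/1
  Flow on (2->4): 5/5
  Flow on (3->4): 1/9
Maximum flow = 8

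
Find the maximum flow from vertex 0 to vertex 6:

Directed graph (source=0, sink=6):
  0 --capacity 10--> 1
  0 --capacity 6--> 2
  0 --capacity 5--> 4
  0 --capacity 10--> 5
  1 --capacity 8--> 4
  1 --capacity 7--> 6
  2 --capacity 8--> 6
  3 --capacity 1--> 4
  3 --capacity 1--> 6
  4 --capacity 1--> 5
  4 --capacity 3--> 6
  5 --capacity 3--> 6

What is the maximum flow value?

Computing max flow:
  Flow on (0->1): 7/10
  Flow on (0->2): 6/6
  Flow on (0->4): 4/5
  Flow on (0->5): 2/10
  Flow on (1->6): 7/7
  Flow on (2->6): 6/8
  Flow on (4->5): 1/1
  Flow on (4->6): 3/3
  Flow on (5->6): 3/3
Maximum flow = 19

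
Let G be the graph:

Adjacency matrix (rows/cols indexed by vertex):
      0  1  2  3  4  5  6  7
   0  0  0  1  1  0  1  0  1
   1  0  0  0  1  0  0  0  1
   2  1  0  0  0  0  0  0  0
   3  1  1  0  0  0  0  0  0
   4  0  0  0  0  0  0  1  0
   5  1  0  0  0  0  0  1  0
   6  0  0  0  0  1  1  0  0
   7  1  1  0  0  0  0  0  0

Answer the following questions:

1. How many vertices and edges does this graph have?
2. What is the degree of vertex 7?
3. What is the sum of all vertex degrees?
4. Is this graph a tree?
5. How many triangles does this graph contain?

Count: 8 vertices, 8 edges.
Vertex 7 has neighbors [0, 1], degree = 2.
Handshaking lemma: 2 * 8 = 16.
A tree on 8 vertices has 7 edges. This graph has 8 edges (1 extra). Not a tree.
Number of triangles = 0.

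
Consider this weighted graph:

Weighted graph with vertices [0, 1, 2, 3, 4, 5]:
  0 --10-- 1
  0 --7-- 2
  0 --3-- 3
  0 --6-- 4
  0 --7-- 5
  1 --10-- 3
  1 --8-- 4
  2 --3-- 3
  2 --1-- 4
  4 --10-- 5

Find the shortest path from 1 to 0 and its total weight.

Using Dijkstra's algorithm from vertex 1:
Shortest path: 1 -> 0
Total weight: 10 = 10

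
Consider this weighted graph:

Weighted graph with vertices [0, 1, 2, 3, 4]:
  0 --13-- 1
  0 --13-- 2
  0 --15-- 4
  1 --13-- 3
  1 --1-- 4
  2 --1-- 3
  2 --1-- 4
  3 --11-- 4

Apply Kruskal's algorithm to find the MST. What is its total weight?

Applying Kruskal's algorithm (sort edges by weight, add if no cycle):
  Add (1,4) w=1
  Add (2,4) w=1
  Add (2,3) w=1
  Skip (3,4) w=11 (creates cycle)
  Add (0,1) w=13
  Skip (0,2) w=13 (creates cycle)
  Skip (1,3) w=13 (creates cycle)
  Skip (0,4) w=15 (creates cycle)
MST weight = 16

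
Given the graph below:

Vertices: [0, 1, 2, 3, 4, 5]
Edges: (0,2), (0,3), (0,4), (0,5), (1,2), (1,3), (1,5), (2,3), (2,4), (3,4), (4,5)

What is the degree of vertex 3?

Vertex 3 has neighbors [0, 1, 2, 4], so deg(3) = 4.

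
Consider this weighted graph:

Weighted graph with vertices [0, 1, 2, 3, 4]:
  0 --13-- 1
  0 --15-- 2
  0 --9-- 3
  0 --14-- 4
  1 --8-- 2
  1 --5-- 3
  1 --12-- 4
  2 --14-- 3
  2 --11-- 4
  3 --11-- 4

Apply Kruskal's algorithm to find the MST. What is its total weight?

Applying Kruskal's algorithm (sort edges by weight, add if no cycle):
  Add (1,3) w=5
  Add (1,2) w=8
  Add (0,3) w=9
  Add (2,4) w=11
  Skip (3,4) w=11 (creates cycle)
  Skip (1,4) w=12 (creates cycle)
  Skip (0,1) w=13 (creates cycle)
  Skip (0,4) w=14 (creates cycle)
  Skip (2,3) w=14 (creates cycle)
  Skip (0,2) w=15 (creates cycle)
MST weight = 33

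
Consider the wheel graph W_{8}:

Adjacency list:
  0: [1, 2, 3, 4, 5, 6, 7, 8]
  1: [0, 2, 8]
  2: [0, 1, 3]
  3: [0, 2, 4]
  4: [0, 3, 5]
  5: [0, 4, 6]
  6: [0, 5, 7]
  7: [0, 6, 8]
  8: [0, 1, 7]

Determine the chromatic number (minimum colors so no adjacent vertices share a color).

W_{8} = C_{8} plus a hub adjacent to every cycle vertex.
The outer cycle needs 2 colors (even cycle); the hub is adjacent to all of them so needs a fresh color.
Chromatic number = 2 + 1 = 3.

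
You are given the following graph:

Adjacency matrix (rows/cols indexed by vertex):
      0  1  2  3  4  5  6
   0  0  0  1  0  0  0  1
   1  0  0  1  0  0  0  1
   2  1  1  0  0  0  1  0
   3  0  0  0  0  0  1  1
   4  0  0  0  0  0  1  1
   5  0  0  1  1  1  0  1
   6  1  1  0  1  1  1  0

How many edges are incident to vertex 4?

Vertex 4 has neighbors [5, 6], so deg(4) = 2.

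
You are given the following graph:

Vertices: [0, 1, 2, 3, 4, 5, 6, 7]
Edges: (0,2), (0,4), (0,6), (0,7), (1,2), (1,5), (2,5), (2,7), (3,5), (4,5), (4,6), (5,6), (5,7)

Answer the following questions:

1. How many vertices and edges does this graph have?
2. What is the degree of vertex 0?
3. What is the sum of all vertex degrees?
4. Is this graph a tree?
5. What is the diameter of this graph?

Count: 8 vertices, 13 edges.
Vertex 0 has neighbors [2, 4, 6, 7], degree = 4.
Handshaking lemma: 2 * 13 = 26.
A tree on 8 vertices has 7 edges. This graph has 13 edges (6 extra). Not a tree.
Diameter (longest shortest path) = 3.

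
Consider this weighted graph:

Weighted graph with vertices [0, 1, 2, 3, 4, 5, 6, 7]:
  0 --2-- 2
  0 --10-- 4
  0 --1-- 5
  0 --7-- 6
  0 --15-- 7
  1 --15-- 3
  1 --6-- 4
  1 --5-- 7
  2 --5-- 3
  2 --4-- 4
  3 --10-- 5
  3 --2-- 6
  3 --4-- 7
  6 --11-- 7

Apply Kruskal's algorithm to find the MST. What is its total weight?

Applying Kruskal's algorithm (sort edges by weight, add if no cycle):
  Add (0,5) w=1
  Add (0,2) w=2
  Add (3,6) w=2
  Add (2,4) w=4
  Add (3,7) w=4
  Add (1,7) w=5
  Add (2,3) w=5
  Skip (1,4) w=6 (creates cycle)
  Skip (0,6) w=7 (creates cycle)
  Skip (0,4) w=10 (creates cycle)
  Skip (3,5) w=10 (creates cycle)
  Skip (6,7) w=11 (creates cycle)
  Skip (0,7) w=15 (creates cycle)
  Skip (1,3) w=15 (creates cycle)
MST weight = 23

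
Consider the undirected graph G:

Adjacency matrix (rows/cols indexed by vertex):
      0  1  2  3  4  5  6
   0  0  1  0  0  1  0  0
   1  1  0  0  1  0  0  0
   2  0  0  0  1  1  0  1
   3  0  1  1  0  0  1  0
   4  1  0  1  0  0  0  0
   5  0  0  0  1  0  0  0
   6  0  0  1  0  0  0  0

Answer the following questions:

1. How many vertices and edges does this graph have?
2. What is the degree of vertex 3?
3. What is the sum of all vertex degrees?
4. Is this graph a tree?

Count: 7 vertices, 7 edges.
Vertex 3 has neighbors [1, 2, 5], degree = 3.
Handshaking lemma: 2 * 7 = 14.
A tree on 7 vertices has 6 edges. This graph has 7 edges (1 extra). Not a tree.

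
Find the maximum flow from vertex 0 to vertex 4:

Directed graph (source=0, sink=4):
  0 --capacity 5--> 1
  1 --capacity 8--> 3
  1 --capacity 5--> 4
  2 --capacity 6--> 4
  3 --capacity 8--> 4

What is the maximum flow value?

Computing max flow:
  Flow on (0->1): 5/5
  Flow on (1->4): 5/5
Maximum flow = 5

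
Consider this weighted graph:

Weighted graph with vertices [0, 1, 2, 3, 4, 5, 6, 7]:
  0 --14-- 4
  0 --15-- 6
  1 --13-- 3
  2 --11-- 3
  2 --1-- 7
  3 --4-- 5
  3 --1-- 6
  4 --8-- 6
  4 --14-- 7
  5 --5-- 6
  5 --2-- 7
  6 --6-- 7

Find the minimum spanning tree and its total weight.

Applying Kruskal's algorithm (sort edges by weight, add if no cycle):
  Add (2,7) w=1
  Add (3,6) w=1
  Add (5,7) w=2
  Add (3,5) w=4
  Skip (5,6) w=5 (creates cycle)
  Skip (6,7) w=6 (creates cycle)
  Add (4,6) w=8
  Skip (2,3) w=11 (creates cycle)
  Add (1,3) w=13
  Add (0,4) w=14
  Skip (4,7) w=14 (creates cycle)
  Skip (0,6) w=15 (creates cycle)
MST weight = 43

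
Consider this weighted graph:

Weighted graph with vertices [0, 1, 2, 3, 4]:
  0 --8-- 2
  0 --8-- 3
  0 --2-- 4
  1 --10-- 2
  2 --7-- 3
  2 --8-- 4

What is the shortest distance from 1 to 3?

Using Dijkstra's algorithm from vertex 1:
Shortest path: 1 -> 2 -> 3
Total weight: 10 + 7 = 17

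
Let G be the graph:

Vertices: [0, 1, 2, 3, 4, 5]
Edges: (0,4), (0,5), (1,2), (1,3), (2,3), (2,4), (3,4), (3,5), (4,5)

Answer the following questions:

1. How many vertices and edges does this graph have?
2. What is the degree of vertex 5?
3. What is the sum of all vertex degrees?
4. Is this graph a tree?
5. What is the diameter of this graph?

Count: 6 vertices, 9 edges.
Vertex 5 has neighbors [0, 3, 4], degree = 3.
Handshaking lemma: 2 * 9 = 18.
A tree on 6 vertices has 5 edges. This graph has 9 edges (4 extra). Not a tree.
Diameter (longest shortest path) = 3.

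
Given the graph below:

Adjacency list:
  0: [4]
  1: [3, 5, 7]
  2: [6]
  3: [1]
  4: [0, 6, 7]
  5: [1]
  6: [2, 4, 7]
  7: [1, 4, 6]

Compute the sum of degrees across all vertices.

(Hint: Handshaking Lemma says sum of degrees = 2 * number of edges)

Count edges: 8 edges.
By Handshaking Lemma: sum of degrees = 2 * 8 = 16.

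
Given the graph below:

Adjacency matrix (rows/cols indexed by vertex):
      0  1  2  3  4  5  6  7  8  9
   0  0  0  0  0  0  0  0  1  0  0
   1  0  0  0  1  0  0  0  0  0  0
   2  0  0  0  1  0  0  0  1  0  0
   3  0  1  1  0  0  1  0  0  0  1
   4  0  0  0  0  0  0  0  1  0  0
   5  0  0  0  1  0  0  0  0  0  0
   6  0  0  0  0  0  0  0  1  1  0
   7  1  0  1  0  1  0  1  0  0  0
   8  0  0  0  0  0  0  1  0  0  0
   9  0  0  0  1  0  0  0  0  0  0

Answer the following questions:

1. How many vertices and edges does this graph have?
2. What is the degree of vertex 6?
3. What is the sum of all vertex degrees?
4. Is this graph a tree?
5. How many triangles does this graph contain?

Count: 10 vertices, 9 edges.
Vertex 6 has neighbors [7, 8], degree = 2.
Handshaking lemma: 2 * 9 = 18.
A graph is a tree iff it is connected and has exactly n-1 edges. This graph is connected (all 10 vertices in one component) and has 10-1 = 9 edges. It is a tree.
Number of triangles = 0.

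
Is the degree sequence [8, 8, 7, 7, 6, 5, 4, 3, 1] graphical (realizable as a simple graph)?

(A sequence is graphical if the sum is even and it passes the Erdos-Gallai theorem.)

Sum of degrees = 49. Sum is odd, so the sequence is NOT graphical.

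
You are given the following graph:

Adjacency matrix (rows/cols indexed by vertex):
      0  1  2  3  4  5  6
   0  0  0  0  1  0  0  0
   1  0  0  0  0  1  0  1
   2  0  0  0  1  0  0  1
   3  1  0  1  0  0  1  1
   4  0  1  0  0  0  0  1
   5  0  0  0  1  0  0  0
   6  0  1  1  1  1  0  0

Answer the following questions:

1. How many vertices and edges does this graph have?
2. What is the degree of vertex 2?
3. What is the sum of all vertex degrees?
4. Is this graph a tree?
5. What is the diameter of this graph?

Count: 7 vertices, 8 edges.
Vertex 2 has neighbors [3, 6], degree = 2.
Handshaking lemma: 2 * 8 = 16.
A tree on 7 vertices has 6 edges. This graph has 8 edges (2 extra). Not a tree.
Diameter (longest shortest path) = 3.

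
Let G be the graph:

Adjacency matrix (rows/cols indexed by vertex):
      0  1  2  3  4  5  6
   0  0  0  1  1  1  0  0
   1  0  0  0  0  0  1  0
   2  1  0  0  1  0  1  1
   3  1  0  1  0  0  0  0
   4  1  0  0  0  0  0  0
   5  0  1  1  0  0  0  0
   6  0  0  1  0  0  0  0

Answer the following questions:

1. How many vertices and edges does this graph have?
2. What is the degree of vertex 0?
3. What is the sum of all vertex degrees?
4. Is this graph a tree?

Count: 7 vertices, 7 edges.
Vertex 0 has neighbors [2, 3, 4], degree = 3.
Handshaking lemma: 2 * 7 = 14.
A tree on 7 vertices has 6 edges. This graph has 7 edges (1 extra). Not a tree.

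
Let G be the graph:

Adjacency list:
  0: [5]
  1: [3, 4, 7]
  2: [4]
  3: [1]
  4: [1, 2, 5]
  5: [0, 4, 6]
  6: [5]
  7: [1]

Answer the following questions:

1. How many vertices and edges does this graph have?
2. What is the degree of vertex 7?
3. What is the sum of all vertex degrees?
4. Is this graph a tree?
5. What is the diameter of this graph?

Count: 8 vertices, 7 edges.
Vertex 7 has neighbors [1], degree = 1.
Handshaking lemma: 2 * 7 = 14.
A graph is a tree iff it is connected and has exactly n-1 edges. This graph is connected (all 8 vertices in one component) and has 8-1 = 7 edges. It is a tree.
Diameter (longest shortest path) = 4.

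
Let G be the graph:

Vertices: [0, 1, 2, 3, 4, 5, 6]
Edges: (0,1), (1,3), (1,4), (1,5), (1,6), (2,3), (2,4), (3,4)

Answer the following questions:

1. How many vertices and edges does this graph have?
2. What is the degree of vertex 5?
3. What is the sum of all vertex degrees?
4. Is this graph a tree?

Count: 7 vertices, 8 edges.
Vertex 5 has neighbors [1], degree = 1.
Handshaking lemma: 2 * 8 = 16.
A tree on 7 vertices has 6 edges. This graph has 8 edges (2 extra). Not a tree.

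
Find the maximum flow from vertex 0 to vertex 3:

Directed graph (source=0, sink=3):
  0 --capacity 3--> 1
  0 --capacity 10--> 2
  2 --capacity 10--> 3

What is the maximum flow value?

Computing max flow:
  Flow on (0->2): 10/10
  Flow on (2->3): 10/10
Maximum flow = 10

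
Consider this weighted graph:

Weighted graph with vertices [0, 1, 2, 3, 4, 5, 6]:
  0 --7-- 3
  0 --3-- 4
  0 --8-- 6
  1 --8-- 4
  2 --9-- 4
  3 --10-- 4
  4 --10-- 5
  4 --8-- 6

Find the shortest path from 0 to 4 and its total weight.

Using Dijkstra's algorithm from vertex 0:
Shortest path: 0 -> 4
Total weight: 3 = 3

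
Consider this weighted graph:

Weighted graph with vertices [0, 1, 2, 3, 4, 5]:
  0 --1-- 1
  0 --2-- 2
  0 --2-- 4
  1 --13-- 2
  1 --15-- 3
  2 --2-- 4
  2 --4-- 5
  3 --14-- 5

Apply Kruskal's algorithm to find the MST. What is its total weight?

Applying Kruskal's algorithm (sort edges by weight, add if no cycle):
  Add (0,1) w=1
  Add (0,2) w=2
  Add (0,4) w=2
  Skip (2,4) w=2 (creates cycle)
  Add (2,5) w=4
  Skip (1,2) w=13 (creates cycle)
  Add (3,5) w=14
  Skip (1,3) w=15 (creates cycle)
MST weight = 23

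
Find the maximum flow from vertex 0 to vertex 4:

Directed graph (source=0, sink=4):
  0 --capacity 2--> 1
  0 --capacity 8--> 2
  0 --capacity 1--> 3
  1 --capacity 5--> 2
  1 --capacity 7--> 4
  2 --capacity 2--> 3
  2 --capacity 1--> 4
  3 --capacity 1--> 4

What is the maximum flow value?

Computing max flow:
  Flow on (0->1): 2/2
  Flow on (0->2): 2/8
  Flow on (1->4): 2/7
  Flow on (2->3): 1/2
  Flow on (2->4): 1/1
  Flow on (3->4): 1/1
Maximum flow = 4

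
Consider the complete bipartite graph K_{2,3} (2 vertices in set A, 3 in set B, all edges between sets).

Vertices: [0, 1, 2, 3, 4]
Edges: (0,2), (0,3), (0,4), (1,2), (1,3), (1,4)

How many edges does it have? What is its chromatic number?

K_{2,3} has 2 * 3 = 6 edges.
Bipartite graphs have chromatic number 2 (color each partition differently).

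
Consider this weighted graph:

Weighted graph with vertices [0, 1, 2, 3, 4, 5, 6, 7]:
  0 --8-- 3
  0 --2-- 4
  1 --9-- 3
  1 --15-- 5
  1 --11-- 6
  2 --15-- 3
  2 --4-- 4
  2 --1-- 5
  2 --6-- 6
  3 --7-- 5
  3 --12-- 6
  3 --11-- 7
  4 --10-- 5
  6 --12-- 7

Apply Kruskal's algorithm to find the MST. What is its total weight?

Applying Kruskal's algorithm (sort edges by weight, add if no cycle):
  Add (2,5) w=1
  Add (0,4) w=2
  Add (2,4) w=4
  Add (2,6) w=6
  Add (3,5) w=7
  Skip (0,3) w=8 (creates cycle)
  Add (1,3) w=9
  Skip (4,5) w=10 (creates cycle)
  Skip (1,6) w=11 (creates cycle)
  Add (3,7) w=11
  Skip (3,6) w=12 (creates cycle)
  Skip (6,7) w=12 (creates cycle)
  Skip (1,5) w=15 (creates cycle)
  Skip (2,3) w=15 (creates cycle)
MST weight = 40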